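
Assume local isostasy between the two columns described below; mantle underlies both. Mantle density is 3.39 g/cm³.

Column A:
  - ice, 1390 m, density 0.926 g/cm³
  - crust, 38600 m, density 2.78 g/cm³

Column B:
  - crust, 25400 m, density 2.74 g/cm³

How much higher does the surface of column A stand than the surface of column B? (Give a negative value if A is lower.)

3090 m

For any compensation level in the mantle, the mantle terms cancel and isostasy reduces to e = (Σt_A − Σt_B) − (Σ(ρt)_A − Σ(ρt)_B) / ρ_m.
Σt_A = 39990 m; Σt_B = 25400 m; Σ(ρt)_A = 108595.14; Σ(ρt)_B = 69596 (in m·g/cm³).
e = (39990 − 25400) − (108595.14 − 69596) / 3.39 = 3090 m.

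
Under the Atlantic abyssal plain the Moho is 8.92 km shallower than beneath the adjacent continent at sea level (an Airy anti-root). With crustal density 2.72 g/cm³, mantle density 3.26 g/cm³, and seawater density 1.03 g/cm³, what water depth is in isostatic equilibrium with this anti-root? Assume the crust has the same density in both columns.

Replacing a thickness d of crust by seawater at the top must be balanced by replacing crust with mantle at the base: d (ρ_c − ρ_w) = a (ρ_m − ρ_c).
d = a (ρ_m − ρ_c)/(ρ_c − ρ_w) = 8.92 km × 0.54/1.69 = 2.85 km.

2.85 km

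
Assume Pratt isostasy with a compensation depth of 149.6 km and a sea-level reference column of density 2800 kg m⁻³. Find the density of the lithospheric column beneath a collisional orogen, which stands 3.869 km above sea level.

2730 kg m⁻³

Pratt balance: ρ_ref D = ρ (D + h).
ρ = ρ_ref D/(D + h) = 2800 × 149.6 km/(149.6 km + 3.869 km) = 2730 kg m⁻³.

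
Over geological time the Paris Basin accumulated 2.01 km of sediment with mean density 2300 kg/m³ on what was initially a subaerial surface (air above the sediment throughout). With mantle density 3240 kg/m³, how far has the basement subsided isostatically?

1.43 km

Subaerial load: s = t ρ_sed / ρ_m = 2.01 km × 2300/3240 = 1.43 km.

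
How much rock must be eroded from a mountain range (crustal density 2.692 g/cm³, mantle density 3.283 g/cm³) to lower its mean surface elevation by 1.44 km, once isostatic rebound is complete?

Net drop Δ = e − u = e − e ρ_c/ρ_m = e (ρ_m − ρ_c)/ρ_m.
e = Δ ρ_m/(ρ_m − ρ_c) = 1.44 km × 3.283/0.591 = 8 km.

8 km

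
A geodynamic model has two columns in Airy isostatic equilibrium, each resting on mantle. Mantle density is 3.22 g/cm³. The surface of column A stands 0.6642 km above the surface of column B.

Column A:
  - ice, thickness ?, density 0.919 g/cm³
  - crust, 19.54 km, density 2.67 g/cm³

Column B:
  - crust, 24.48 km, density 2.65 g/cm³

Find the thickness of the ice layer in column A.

Take the compensation level at the base of the deeper column (depth z_c below the surface of column A) and equate Σ ρ_i t_i down to z_c; mantle fills any gap and the z_c terms cancel.
Column A: x×0.919 + 19.54×2.67 + (z_c − 19.54 − x)×3.22
Column B: 0.6642×0 + 24.48×2.65 + (z_c − 0.6642 − 24.48)×3.22
The z_c×3.22 term appears on both sides and cancels. Collect the known terms of each column as K = Σ(ρt)_known − 3.22 × (depth of known layers): K_A = 52.1718 − 3.22×19.54 = −10.747; K_B = 64.872 − 3.22×(0.6642 + 24.48) = −16.092324.
Balance: K_A − x×(3.22 − 0.919) = K_B, so x = (K_A − K_B)/(3.22 − 0.919) = 5.34532/2.301 = 2.32 km.

2.32 km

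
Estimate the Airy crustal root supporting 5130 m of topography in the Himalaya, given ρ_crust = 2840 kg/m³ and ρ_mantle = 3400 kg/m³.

Equating mass per unit area of the two columns: the weight of the topography is balanced by the buoyancy of the root, ρ_c h = (ρ_m − ρ_c) r.
r = h · ρ_c / (ρ_m − ρ_c) = 5130 m × 2840 / (3400 − 2840) = 26000 m.

26000 m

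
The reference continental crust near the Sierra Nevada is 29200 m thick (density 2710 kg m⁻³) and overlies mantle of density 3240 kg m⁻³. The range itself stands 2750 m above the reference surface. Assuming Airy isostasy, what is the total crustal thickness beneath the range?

46000 m

Root depth r = h ρ_c / (ρ_m − ρ_c) = 2750 m × 2710 / 530 = 14060 m.
Total thickness = T + h + r = 29200 m + 2750 m + 14060 m = 46000 m.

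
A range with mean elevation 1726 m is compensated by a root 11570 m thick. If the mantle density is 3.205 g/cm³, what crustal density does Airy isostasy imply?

2.79 g/cm³

ρ_c h = (ρ_m − ρ_c) r → ρ_c (h + r) = ρ_m r → ρ_c = ρ_m r / (h + r).
ρ_c = 3.205 × 11570 m / (1726 m + 11570 m) = 2.79 g/cm³.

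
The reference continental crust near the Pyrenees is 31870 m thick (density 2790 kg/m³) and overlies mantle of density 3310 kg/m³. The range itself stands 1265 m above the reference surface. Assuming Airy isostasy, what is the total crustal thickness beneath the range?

39900 m

Root depth r = h ρ_c / (ρ_m − ρ_c) = 1265 m × 2790 / 520 = 6787 m.
Total thickness = T + h + r = 31870 m + 1265 m + 6787 m = 39900 m.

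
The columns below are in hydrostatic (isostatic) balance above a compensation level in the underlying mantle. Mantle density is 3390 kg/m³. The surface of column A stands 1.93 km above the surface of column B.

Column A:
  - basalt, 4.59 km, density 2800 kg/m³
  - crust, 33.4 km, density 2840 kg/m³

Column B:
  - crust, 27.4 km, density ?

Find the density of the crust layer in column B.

Take the compensation level at the base of the deeper column (depth z_c below the surface of column A) and equate Σ ρ_i t_i down to z_c; mantle fills any gap and the z_c terms cancel.
Column A: 4.59×2800 + 33.4×2840 + (z_c − 37.99)×3390
Column B: 1.93×0 + 27.4×ρ + (z_c − 1.93 − 27.4)×3390
The z_c×3390 term appears on both sides and cancels. Collect the known terms of each column as K = Σ(ρt)_known − 3390 × (depth of known layers): K_A = 107708 − 3390×37.99 = −21078.1; K_B = 0 − 3390×(1.93 + 27.4) = −99428.7.
Balance: K_A = K_B + 27.4×ρ, so ρ = (K_A − K_B)/27.4 = 78350.6/27.4 = 2860 kg/m³.

2860 kg/m³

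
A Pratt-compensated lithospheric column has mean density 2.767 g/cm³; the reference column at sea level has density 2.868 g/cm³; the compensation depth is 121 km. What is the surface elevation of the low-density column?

4.42 km

ρ_ref D = ρ (D + h) → h = D (ρ_ref − ρ)/ρ.
h = 121 km × (2.868 − 2.767)/2.767 = 4.42 km.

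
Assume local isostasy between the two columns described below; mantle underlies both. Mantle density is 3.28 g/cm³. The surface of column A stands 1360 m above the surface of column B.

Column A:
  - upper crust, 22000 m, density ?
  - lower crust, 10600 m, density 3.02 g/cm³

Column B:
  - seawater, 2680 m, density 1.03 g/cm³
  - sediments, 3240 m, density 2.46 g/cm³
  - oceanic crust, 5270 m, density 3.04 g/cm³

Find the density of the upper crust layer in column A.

Take the compensation level at the base of the deeper column (depth z_c below the surface of column A) and equate Σ ρ_i t_i down to z_c; mantle fills any gap and the z_c terms cancel.
Column A: 22000×ρ + 10600×3.02 + (z_c − 32600)×3.28
Column B: 1360×0 + 2680×1.03 + 3240×2.46 + 5270×3.04 + (z_c − 1360 − 11190)×3.28
The z_c×3.28 term appears on both sides and cancels. Collect the known terms of each column as K = Σ(ρt)_known − 3.28 × (depth of known layers): K_A = 32012 − 3.28×32600 = −74916; K_B = 26751.6 − 3.28×(1360 + 11190) = −14412.4.
Balance: K_A + 22000×ρ = K_B, so ρ = (K_B − K_A)/22000 = 60503.6/22000 = 2.75 g/cm³.

2.75 g/cm³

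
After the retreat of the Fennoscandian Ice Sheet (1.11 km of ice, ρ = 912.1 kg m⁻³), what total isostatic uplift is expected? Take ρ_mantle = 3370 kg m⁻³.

0.3 km

Removing the load lets mantle flow back in; uplift u satisfies ρ_ice t = ρ_m u.
u = t ρ_ice/ρ_m = 1.11 km × 912.1/3370 = 0.3 km.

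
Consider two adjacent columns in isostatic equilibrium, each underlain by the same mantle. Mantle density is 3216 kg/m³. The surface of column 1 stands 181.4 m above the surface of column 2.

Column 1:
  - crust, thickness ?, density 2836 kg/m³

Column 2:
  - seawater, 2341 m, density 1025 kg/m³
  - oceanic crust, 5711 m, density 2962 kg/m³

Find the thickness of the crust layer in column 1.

Take the compensation level at the base of the deeper column (depth z_c below the surface of column 1) and equate Σ ρ_i t_i down to z_c; mantle fills any gap and the z_c terms cancel.
Column 1: x×2836 + (z_c − 0 − x)×3216
Column 2: 181.4×0 + 2341×1025 + 5711×2962 + (z_c − 181.4 − 8052)×3216
The z_c×3216 term appears on both sides and cancels. Collect the known terms of each column as K = Σ(ρt)_known − 3216 × (depth of known layers): K_1 = 0 − 3216×0 = 0; K_2 = 19315507 − 3216×(181.4 + 8052) = −7163107.4.
Balance: K_1 − x×(3216 − 2836) = K_2, so x = (K_1 − K_2)/(3216 − 2836) = 7163110/380 = 18900 m.

18900 m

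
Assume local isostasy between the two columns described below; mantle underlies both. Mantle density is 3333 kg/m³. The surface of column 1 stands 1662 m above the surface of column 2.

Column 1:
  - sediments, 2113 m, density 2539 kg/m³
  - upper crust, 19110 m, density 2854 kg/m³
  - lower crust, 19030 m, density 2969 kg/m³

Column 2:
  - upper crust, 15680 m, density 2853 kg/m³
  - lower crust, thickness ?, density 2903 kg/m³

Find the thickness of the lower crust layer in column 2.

10900 m

Take the compensation level at the base of the deeper column (depth z_c below the surface of column 1) and equate Σ ρ_i t_i down to z_c; mantle fills any gap and the z_c terms cancel.
Column 1: 2113×2539 + 19110×2854 + 19030×2969 + (z_c − 40253)×3333
Column 2: 1662×0 + 15680×2853 + x×2903 + (z_c − 1662 − 15680 − x)×3333
The z_c×3333 term appears on both sides and cancels. Collect the known terms of each column as K = Σ(ρt)_known − 3333 × (depth of known layers): K_1 = 116404917 − 3333×40253 = −17758332; K_2 = 44735040 − 3333×(1662 + 15680) = −13065846.
Balance: K_1 = K_2 − x×(3333 − 2903), so x = (K_2 − K_1)/(3333 − 2903) = 4692490/430 = 10900 m.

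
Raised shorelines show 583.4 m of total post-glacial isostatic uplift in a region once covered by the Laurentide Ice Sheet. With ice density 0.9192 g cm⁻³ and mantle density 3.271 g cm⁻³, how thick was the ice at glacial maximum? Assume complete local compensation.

2080 m

u = t ρ_ice/ρ_m → t = u ρ_m/ρ_ice = 583.4 m × 3.271/0.9192 = 2080 m.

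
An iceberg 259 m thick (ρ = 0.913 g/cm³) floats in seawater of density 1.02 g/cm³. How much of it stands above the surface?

27.2 m

Floating equilibrium: submerged depth d = t ρ_obj/ρ_fluid = 259 m × 0.913/1.02 = 231.8 m.
Freeboard = t − d = 259 m − 231.8 m = 27.2 m.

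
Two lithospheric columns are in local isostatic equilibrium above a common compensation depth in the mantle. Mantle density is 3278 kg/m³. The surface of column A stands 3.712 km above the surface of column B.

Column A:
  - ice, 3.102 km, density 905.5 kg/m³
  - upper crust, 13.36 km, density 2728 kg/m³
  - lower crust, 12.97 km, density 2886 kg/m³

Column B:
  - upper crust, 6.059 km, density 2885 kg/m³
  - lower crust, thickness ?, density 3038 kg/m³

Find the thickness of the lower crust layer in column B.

Take the compensation level at the base of the deeper column (depth z_c below the surface of column A) and equate Σ ρ_i t_i down to z_c; mantle fills any gap and the z_c terms cancel.
Column A: 3.102×905.5 + 13.36×2728 + 12.97×2886 + (z_c − 29.432)×3278
Column B: 3.712×0 + 6.059×2885 + x×3038 + (z_c − 3.712 − 6.059 − x)×3278
The z_c×3278 term appears on both sides and cancels. Collect the known terms of each column as K = Σ(ρt)_known − 3278 × (depth of known layers): K_A = 76686.361 − 3278×29.432 = −19791.735; K_B = 17480.215 − 3278×(3.712 + 6.059) = −14549.123.
Balance: K_A = K_B − x×(3278 − 3038), so x = (K_B − K_A)/(3278 − 3038) = 5242.61/240 = 21.8 km.

21.8 km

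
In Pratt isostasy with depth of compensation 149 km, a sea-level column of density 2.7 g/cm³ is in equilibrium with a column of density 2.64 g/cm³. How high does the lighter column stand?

ρ_ref D = ρ (D + h) → h = D (ρ_ref − ρ)/ρ.
h = 149 km × (2.7 − 2.64)/2.64 = 3.39 km.

3.39 km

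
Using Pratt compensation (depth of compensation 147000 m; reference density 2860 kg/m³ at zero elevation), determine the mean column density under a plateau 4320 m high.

Pratt balance: ρ_ref D = ρ (D + h).
ρ = ρ_ref D/(D + h) = 2860 × 147000 m/(147000 m + 4320 m) = 2780 kg/m³.

2780 kg/m³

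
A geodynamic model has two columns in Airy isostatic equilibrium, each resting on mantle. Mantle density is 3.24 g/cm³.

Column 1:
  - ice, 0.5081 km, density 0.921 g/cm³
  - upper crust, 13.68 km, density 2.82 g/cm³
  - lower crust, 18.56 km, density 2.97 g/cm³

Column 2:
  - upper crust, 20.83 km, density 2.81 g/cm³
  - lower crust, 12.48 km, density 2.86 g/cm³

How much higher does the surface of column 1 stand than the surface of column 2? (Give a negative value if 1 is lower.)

For any compensation level in the mantle, the mantle terms cancel and isostasy reduces to e = (Σt_1 − Σt_2) − (Σ(ρt)_1 − Σ(ρt)_2) / ρ_m.
Σt_1 = 32.7481 km; Σt_2 = 33.31 km; Σ(ρt)_1 = 94.1687601; Σ(ρt)_2 = 94.2251 (in km·g/cm³).
e = (32.7481 − 33.31) − (94.1687601 − 94.2251) / 3.24 = −0.545 km.

−0.545 km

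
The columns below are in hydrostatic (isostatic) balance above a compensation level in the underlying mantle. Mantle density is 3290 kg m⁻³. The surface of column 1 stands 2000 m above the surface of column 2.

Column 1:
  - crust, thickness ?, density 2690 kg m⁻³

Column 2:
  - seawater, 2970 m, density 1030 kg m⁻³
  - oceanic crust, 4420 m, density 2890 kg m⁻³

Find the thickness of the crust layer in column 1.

Take the compensation level at the base of the deeper column (depth z_c below the surface of column 1) and equate Σ ρ_i t_i down to z_c; mantle fills any gap and the z_c terms cancel.
Column 1: x×2690 + (z_c − 0 − x)×3290
Column 2: 2000×0 + 2970×1030 + 4420×2890 + (z_c − 2000 − 7390)×3290
The z_c×3290 term appears on both sides and cancels. Collect the known terms of each column as K = Σ(ρt)_known − 3290 × (depth of known layers): K_1 = 0 − 3290×0 = 0; K_2 = 15832900 − 3290×(2000 + 7390) = −15060200.
Balance: K_1 − x×(3290 − 2690) = K_2, so x = (K_1 − K_2)/(3290 − 2690) = 15060200/600 = 25100 m.

25100 m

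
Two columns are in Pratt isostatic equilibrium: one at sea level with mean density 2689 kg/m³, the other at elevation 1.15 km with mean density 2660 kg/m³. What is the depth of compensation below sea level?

ρ_ref D = ρ (D + h) → D (ρ_ref − ρ) = ρ h.
D = ρ h/(ρ_ref − ρ) = 2660 × 1.15 km/(2689 − 2660) = 105 km.

105 km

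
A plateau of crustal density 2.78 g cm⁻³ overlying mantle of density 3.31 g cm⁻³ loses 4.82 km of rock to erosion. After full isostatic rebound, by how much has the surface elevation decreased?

Rebound u = e ρ_c/ρ_m = 4.82 km × 2.78/3.31 = 4.048 km.
Net surface drop = e − u = 4.82 km − 4.048 km = e (ρ_m − ρ_c)/ρ_m = 0.772 km.

0.772 km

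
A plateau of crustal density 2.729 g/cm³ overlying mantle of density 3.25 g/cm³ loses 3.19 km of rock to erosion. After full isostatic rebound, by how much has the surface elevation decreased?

0.511 km

Rebound u = e ρ_c/ρ_m = 3.19 km × 2.729/3.25 = 2.679 km.
Net surface drop = e − u = 3.19 km − 2.679 km = e (ρ_m − ρ_c)/ρ_m = 0.511 km.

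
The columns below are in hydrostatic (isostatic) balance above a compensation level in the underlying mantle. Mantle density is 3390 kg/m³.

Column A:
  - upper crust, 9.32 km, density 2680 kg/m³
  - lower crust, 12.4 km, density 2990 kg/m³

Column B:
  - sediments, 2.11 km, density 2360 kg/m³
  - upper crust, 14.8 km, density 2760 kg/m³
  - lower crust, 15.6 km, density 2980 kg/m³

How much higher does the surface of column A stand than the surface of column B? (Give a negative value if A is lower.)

−1.86 km

For any compensation level in the mantle, the mantle terms cancel and isostasy reduces to e = (Σt_A − Σt_B) − (Σ(ρt)_A − Σ(ρt)_B) / ρ_m.
Σt_A = 21.72 km; Σt_B = 32.51 km; Σ(ρt)_A = 62053.6; Σ(ρt)_B = 92315.6 (in km·kg/m³).
e = (21.72 − 32.51) − (62053.6 − 92315.6) / 3390 = −1.86 km.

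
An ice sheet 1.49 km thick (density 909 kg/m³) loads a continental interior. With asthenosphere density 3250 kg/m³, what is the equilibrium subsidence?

Equating mass per unit area of the two columns: the ice load ρ_ice t is balanced by mantle displaced below, ρ_m s.
s = t ρ_ice / ρ_m = 1.49 km × 909/3250 = 0.417 km.

0.417 km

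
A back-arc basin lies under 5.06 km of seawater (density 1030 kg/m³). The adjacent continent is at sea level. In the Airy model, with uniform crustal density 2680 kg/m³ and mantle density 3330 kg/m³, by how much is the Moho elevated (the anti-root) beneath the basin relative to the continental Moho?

12.8 km

Isostatic balance requires: replacing crust with seawater at the top is compensated by replacing crust with mantle at the base: d (ρ_c − ρ_w) = a (ρ_m − ρ_c).
a = d (ρ_c − ρ_w)/(ρ_m − ρ_c) = 5.06 km × 1650/650 = 12.8 km.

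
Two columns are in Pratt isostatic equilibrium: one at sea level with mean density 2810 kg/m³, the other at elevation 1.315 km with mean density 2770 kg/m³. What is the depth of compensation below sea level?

ρ_ref D = ρ (D + h) → D (ρ_ref − ρ) = ρ h.
D = ρ h/(ρ_ref − ρ) = 2770 × 1.315 km/(2810 − 2770) = 91.1 km.

91.1 km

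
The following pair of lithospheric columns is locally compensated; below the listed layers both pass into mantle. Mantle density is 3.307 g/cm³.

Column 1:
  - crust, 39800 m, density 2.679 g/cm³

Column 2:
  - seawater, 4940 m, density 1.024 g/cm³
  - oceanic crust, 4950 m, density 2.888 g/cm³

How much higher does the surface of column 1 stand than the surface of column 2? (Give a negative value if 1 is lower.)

For any compensation level in the mantle, the mantle terms cancel and isostasy reduces to e = (Σt_1 − Σt_2) − (Σ(ρt)_1 − Σ(ρt)_2) / ρ_m.
Σt_1 = 39800 m; Σt_2 = 9890 m; Σ(ρt)_1 = 106624.2; Σ(ρt)_2 = 19354.16 (in m·g/cm³).
e = (39800 − 9890) − (106624.2 − 19354.16) / 3.307 = 3520 m.

3520 m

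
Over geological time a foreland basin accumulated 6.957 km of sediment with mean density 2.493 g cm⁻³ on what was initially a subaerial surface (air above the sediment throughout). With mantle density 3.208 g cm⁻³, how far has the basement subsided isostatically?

Subaerial load: s = t ρ_sed / ρ_m = 6.957 km × 2.493/3.208 = 5.41 km.

5.41 km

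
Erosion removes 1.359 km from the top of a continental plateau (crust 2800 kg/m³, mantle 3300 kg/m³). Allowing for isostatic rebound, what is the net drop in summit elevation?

Rebound u = e ρ_c/ρ_m = 1.359 km × 2800/3300 = 1.153 km.
Net surface drop = e − u = 1.359 km − 1.153 km = e (ρ_m − ρ_c)/ρ_m = 0.206 km.

0.206 km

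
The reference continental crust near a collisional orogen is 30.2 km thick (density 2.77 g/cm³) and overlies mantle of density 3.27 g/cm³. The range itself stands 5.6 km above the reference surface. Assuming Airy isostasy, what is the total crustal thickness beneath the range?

Root depth r = h ρ_c / (ρ_m − ρ_c) = 5.6 km × 2.77 / 0.5 = 31.02 km.
Total thickness = T + h + r = 30.2 km + 5.6 km + 31.02 km = 66.8 km.

66.8 km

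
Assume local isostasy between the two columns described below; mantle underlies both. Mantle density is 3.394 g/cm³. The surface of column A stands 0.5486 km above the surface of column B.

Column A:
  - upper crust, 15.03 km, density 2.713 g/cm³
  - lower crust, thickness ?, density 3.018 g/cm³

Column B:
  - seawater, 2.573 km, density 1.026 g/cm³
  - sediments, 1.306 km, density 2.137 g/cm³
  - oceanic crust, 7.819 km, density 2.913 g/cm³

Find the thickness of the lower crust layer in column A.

Take the compensation level at the base of the deeper column (depth z_c below the surface of column A) and equate Σ ρ_i t_i down to z_c; mantle fills any gap and the z_c terms cancel.
Column A: 15.03×2.713 + x×3.018 + (z_c − 15.03 − x)×3.394
Column B: 0.5486×0 + 2.573×1.026 + 1.306×2.137 + 7.819×2.913 + (z_c − 0.5486 − 11.698)×3.394
The z_c×3.394 term appears on both sides and cancels. Collect the known terms of each column as K = Σ(ρt)_known − 3.394 × (depth of known layers): K_A = 40.77639 − 3.394×15.03 = −10.23543; K_B = 28.207567 − 3.394×(0.5486 + 11.698) = −13.3573934.
Balance: K_A − x×(3.394 − 3.018) = K_B, so x = (K_A − K_B)/(3.394 − 3.018) = 3.12196/0.376 = 8.3 km.

8.3 km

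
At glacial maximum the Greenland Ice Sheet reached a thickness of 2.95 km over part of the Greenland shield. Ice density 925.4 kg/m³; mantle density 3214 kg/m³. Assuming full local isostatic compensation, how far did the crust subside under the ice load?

By Archimedes' principle applied to the lithosphere: the ice load ρ_ice t is balanced by mantle displaced below, ρ_m s.
s = t ρ_ice / ρ_m = 2.95 km × 925.4/3214 = 0.849 km.

0.849 km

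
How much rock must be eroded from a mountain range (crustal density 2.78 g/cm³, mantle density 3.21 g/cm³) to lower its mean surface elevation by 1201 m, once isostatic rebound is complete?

8970 m

Net drop Δ = e − u = e − e ρ_c/ρ_m = e (ρ_m − ρ_c)/ρ_m.
e = Δ ρ_m/(ρ_m − ρ_c) = 1201 m × 3.21/0.43 = 8970 m.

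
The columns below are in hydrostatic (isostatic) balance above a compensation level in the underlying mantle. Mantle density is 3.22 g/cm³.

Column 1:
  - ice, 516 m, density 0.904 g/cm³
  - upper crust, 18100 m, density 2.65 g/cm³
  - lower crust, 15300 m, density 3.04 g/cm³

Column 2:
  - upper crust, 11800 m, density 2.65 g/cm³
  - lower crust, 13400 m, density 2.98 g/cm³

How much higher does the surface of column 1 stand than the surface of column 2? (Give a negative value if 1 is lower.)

1340 m

For any compensation level in the mantle, the mantle terms cancel and isostasy reduces to e = (Σt_1 − Σt_2) − (Σ(ρt)_1 − Σ(ρt)_2) / ρ_m.
Σt_1 = 33916 m; Σt_2 = 25200 m; Σ(ρt)_1 = 94943.464; Σ(ρt)_2 = 71202 (in m·g/cm³).
e = (33916 − 25200) − (94943.464 − 71202) / 3.22 = 1340 m.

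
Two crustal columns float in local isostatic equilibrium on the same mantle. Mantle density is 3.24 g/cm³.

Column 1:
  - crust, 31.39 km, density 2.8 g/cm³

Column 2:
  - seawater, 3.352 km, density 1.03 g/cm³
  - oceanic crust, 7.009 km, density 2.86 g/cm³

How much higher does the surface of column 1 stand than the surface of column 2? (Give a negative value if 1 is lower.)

For any compensation level in the mantle, the mantle terms cancel and isostasy reduces to e = (Σt_1 − Σt_2) − (Σ(ρt)_1 − Σ(ρt)_2) / ρ_m.
Σt_1 = 31.39 km; Σt_2 = 10.361 km; Σ(ρt)_1 = 87.892; Σ(ρt)_2 = 23.4983 (in km·g/cm³).
e = (31.39 − 10.361) − (87.892 − 23.4983) / 3.24 = 1.15 km.

1.15 km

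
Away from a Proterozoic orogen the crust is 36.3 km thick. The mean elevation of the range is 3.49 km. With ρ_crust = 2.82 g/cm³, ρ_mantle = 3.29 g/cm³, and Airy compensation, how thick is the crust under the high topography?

60.7 km

Root depth r = h ρ_c / (ρ_m − ρ_c) = 3.49 km × 2.82 / 0.47 = 20.94 km.
Total thickness = T + h + r = 36.3 km + 3.49 km + 20.94 km = 60.7 km.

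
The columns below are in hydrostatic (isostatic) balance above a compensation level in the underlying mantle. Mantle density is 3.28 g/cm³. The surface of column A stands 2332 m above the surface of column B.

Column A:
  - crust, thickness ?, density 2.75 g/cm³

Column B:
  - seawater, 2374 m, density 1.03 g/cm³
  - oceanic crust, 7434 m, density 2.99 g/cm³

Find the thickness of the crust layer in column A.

28600 m

Take the compensation level at the base of the deeper column (depth z_c below the surface of column A) and equate Σ ρ_i t_i down to z_c; mantle fills any gap and the z_c terms cancel.
Column A: x×2.75 + (z_c − 0 − x)×3.28
Column B: 2332×0 + 2374×1.03 + 7434×2.99 + (z_c − 2332 − 9808)×3.28
The z_c×3.28 term appears on both sides and cancels. Collect the known terms of each column as K = Σ(ρt)_known − 3.28 × (depth of known layers): K_A = 0 − 3.28×0 = 0; K_B = 24672.88 − 3.28×(2332 + 9808) = −15146.32.
Balance: K_A − x×(3.28 − 2.75) = K_B, so x = (K_A − K_B)/(3.28 − 2.75) = 15146.3/0.53 = 28600 m.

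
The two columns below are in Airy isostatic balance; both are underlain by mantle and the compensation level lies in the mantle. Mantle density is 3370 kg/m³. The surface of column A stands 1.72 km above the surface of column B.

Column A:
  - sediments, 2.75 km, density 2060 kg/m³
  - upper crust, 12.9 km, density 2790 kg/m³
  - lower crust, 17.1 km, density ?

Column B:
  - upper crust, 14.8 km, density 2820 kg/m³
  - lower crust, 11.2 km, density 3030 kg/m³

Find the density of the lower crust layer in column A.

2980 kg/m³

Take the compensation level at the base of the deeper column (depth z_c below the surface of column A) and equate Σ ρ_i t_i down to z_c; mantle fills any gap and the z_c terms cancel.
Column A: 2.75×2060 + 12.9×2790 + 17.1×ρ + (z_c − 32.75)×3370
Column B: 1.72×0 + 14.8×2820 + 11.2×3030 + (z_c − 1.72 − 26)×3370
The z_c×3370 term appears on both sides and cancels. Collect the known terms of each column as K = Σ(ρt)_known − 3370 × (depth of known layers): K_A = 41656 − 3370×32.75 = −68711.5; K_B = 75672 − 3370×(1.72 + 26) = −17744.4.
Balance: K_A + 17.1×ρ = K_B, so ρ = (K_B − K_A)/17.1 = 50967.1/17.1 = 2980 kg/m³.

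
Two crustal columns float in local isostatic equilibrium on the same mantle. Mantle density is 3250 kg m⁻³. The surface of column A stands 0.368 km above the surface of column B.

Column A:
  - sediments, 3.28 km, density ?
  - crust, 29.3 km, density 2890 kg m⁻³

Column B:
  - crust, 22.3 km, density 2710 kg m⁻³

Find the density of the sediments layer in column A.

Take the compensation level at the base of the deeper column (depth z_c below the surface of column A) and equate Σ ρ_i t_i down to z_c; mantle fills any gap and the z_c terms cancel.
Column A: 3.28×ρ + 29.3×2890 + (z_c − 32.58)×3250
Column B: 0.368×0 + 22.3×2710 + (z_c − 0.368 − 22.3)×3250
The z_c×3250 term appears on both sides and cancels. Collect the known terms of each column as K = Σ(ρt)_known − 3250 × (depth of known layers): K_A = 84677 − 3250×32.58 = −21208; K_B = 60433 − 3250×(0.368 + 22.3) = −13238.
Balance: K_A + 3.28×ρ = K_B, so ρ = (K_B − K_A)/3.28 = 7970/3.28 = 2430 kg m⁻³.

2430 kg m⁻³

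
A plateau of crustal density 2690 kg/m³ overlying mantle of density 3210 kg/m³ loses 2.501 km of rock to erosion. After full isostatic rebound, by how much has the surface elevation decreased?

0.405 km

Rebound u = e ρ_c/ρ_m = 2.501 km × 2690/3210 = 2.096 km.
Net surface drop = e − u = 2.501 km − 2.096 km = e (ρ_m − ρ_c)/ρ_m = 0.405 km.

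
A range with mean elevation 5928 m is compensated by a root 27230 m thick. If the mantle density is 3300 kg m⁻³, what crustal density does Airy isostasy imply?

ρ_c h = (ρ_m − ρ_c) r → ρ_c (h + r) = ρ_m r → ρ_c = ρ_m r / (h + r).
ρ_c = 3300 × 27230 m / (5928 m + 27230 m) = 2710 kg m⁻³.

2710 kg m⁻³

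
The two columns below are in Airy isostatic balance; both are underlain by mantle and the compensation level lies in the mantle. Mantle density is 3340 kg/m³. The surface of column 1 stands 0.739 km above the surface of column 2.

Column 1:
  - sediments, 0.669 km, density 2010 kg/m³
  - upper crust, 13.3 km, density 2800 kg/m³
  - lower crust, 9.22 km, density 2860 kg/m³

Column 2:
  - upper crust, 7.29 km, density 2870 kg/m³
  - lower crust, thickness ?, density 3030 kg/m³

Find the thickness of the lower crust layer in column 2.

21.3 km

Take the compensation level at the base of the deeper column (depth z_c below the surface of column 1) and equate Σ ρ_i t_i down to z_c; mantle fills any gap and the z_c terms cancel.
Column 1: 0.669×2010 + 13.3×2800 + 9.22×2860 + (z_c − 23.189)×3340
Column 2: 0.739×0 + 7.29×2870 + x×3030 + (z_c − 0.739 − 7.29 − x)×3340
The z_c×3340 term appears on both sides and cancels. Collect the known terms of each column as K = Σ(ρt)_known − 3340 × (depth of known layers): K_1 = 64953.89 − 3340×23.189 = −12497.37; K_2 = 20922.3 − 3340×(0.739 + 7.29) = −5894.56.
Balance: K_1 = K_2 − x×(3340 − 3030), so x = (K_2 − K_1)/(3340 − 3030) = 6602.81/310 = 21.3 km.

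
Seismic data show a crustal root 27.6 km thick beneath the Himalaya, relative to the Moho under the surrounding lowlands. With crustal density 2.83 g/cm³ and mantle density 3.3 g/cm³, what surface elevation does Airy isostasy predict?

4.58 km

By Archimedes' principle applied to the lithosphere: ρ_c h = (ρ_m − ρ_c) r.
h = r (ρ_m − ρ_c) / ρ_c = 27.6 km × (3.3 − 2.83) / 2.83 = 4.58 km.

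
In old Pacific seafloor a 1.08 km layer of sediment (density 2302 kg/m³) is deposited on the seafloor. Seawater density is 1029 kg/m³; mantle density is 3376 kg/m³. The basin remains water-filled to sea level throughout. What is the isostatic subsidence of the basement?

Submarine loading: the sediment displaces seawater, and the subsidence is in turn flooded, so s (ρ_m − ρ_w) = t (ρ_sed − ρ_w).
s = 1.08 km × (2302 − 1029) / (3376 − 1029) = 0.586 km.

0.586 km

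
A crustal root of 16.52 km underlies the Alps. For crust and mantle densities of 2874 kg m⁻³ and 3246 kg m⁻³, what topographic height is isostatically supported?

Balancing pressure at the compensation depth: ρ_c h = (ρ_m − ρ_c) r.
h = r (ρ_m − ρ_c) / ρ_c = 16.52 km × (3246 − 2874) / 2874 = 2.14 km.

2.14 km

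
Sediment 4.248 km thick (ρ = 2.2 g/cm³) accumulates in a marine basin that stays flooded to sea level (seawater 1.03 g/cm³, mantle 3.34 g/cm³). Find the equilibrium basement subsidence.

Submarine loading: the sediment displaces seawater, and the subsidence is in turn flooded, so s (ρ_m − ρ_w) = t (ρ_sed − ρ_w).
s = 4.248 km × (2.2 − 1.03) / (3.34 − 1.03) = 2.15 km.

2.15 km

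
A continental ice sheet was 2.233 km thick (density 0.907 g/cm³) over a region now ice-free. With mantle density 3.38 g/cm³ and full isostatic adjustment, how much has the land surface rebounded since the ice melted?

Removing the load lets mantle flow back in; uplift u satisfies ρ_ice t = ρ_m u.
u = t ρ_ice/ρ_m = 2.233 km × 0.907/3.38 = 0.599 km.

0.599 km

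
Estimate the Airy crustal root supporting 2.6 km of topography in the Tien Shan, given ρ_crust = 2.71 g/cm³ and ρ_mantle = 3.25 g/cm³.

Balancing pressure at the compensation depth: the weight of the topography is balanced by the buoyancy of the root, ρ_c h = (ρ_m − ρ_c) r.
r = h · ρ_c / (ρ_m − ρ_c) = 2.6 km × 2.71 / (3.25 − 2.71) = 13 km.

13 km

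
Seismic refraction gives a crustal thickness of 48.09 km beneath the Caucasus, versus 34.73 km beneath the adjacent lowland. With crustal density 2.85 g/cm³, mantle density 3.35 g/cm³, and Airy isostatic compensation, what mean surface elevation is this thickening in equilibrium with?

1.99 km

Excess crust Δ = 48.09 km − 34.73 km = 13.36 km, split between elevation h and root r with h + r = Δ.
Airy balance ρ_c h = (ρ_m − ρ_c) r gives r = h ρ_c/(ρ_m − ρ_c), so h (1 + ρ_c/(ρ_m − ρ_c)) = Δ, i.e. h = Δ (ρ_m − ρ_c)/ρ_m.
h = 13.36 km × 0.5/3.35 = 1.99 km.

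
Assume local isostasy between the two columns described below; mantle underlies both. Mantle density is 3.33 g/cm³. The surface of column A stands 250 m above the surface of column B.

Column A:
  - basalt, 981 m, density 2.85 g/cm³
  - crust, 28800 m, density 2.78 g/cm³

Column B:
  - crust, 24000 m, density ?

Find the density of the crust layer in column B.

2.69 g/cm³

Take the compensation level at the base of the deeper column (depth z_c below the surface of column A) and equate Σ ρ_i t_i down to z_c; mantle fills any gap and the z_c terms cancel.
Column A: 981×2.85 + 28800×2.78 + (z_c − 29781)×3.33
Column B: 250×0 + 24000×ρ + (z_c − 250 − 24000)×3.33
The z_c×3.33 term appears on both sides and cancels. Collect the known terms of each column as K = Σ(ρt)_known − 3.33 × (depth of known layers): K_A = 82859.85 − 3.33×29781 = −16310.88; K_B = 0 − 3.33×(250 + 24000) = −80752.5.
Balance: K_A = K_B + 24000×ρ, so ρ = (K_A − K_B)/24000 = 64441.6/24000 = 2.69 g/cm³.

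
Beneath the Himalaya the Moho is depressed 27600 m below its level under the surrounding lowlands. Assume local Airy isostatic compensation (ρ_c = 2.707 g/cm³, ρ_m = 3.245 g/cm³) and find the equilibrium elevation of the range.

In Airy isostatic equilibrium: ρ_c h = (ρ_m − ρ_c) r.
h = r (ρ_m − ρ_c) / ρ_c = 27600 m × (3.245 − 2.707) / 2.707 = 5490 m.

5490 m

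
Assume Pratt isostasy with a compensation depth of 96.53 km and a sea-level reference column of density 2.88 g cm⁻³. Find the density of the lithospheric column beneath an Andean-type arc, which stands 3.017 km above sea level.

2.79 g cm⁻³

Pratt balance: ρ_ref D = ρ (D + h).
ρ = ρ_ref D/(D + h) = 2.88 × 96.53 km/(96.53 km + 3.017 km) = 2.79 g cm⁻³.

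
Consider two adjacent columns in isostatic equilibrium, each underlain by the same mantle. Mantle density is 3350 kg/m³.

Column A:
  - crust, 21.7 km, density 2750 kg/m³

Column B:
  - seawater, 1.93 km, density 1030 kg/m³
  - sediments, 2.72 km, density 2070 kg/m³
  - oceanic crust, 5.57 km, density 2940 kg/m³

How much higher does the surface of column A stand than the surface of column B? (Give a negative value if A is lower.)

0.829 km

For any compensation level in the mantle, the mantle terms cancel and isostasy reduces to e = (Σt_A − Σt_B) − (Σ(ρt)_A − Σ(ρt)_B) / ρ_m.
Σt_A = 21.7 km; Σt_B = 10.22 km; Σ(ρt)_A = 59675; Σ(ρt)_B = 23994.1 (in km·kg/m³).
e = (21.7 − 10.22) − (59675 − 23994.1) / 3350 = 0.829 km.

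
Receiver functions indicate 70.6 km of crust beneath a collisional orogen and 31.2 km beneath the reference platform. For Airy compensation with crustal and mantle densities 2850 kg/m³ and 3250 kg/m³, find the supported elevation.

4.85 km

Excess crust Δ = 70.6 km − 31.2 km = 39.4 km, split between elevation h and root r with h + r = Δ.
Airy balance ρ_c h = (ρ_m − ρ_c) r gives r = h ρ_c/(ρ_m − ρ_c), so h (1 + ρ_c/(ρ_m − ρ_c)) = Δ, i.e. h = Δ (ρ_m − ρ_c)/ρ_m.
h = 39.4 km × 400/3250 = 4.85 km.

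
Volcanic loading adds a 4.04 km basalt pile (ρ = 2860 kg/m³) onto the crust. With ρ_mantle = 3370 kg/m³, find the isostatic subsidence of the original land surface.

3.43 km

Subaerial loading: s = t ρ_load / ρ_m.
s = 4.04 km × 2860/3370 = 3.43 km.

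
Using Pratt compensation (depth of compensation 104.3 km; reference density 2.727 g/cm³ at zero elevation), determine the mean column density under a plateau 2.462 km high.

2.66 g/cm³

Pratt balance: ρ_ref D = ρ (D + h).
ρ = ρ_ref D/(D + h) = 2.727 × 104.3 km/(104.3 km + 2.462 km) = 2.66 g/cm³.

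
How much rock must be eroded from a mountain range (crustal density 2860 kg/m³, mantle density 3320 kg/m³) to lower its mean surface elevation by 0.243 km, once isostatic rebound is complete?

1.75 km

Net drop Δ = e − u = e − e ρ_c/ρ_m = e (ρ_m − ρ_c)/ρ_m.
e = Δ ρ_m/(ρ_m − ρ_c) = 0.243 km × 3320/460 = 1.75 km.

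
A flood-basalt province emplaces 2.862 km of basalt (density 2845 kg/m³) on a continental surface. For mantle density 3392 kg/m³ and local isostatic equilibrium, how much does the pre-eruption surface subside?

Subaerial loading: s = t ρ_load / ρ_m.
s = 2.862 km × 2845/3392 = 2.4 km.

2.4 km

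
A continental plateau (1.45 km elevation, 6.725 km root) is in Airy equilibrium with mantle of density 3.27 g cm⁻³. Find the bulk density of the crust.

ρ_c h = (ρ_m − ρ_c) r → ρ_c (h + r) = ρ_m r → ρ_c = ρ_m r / (h + r).
ρ_c = 3.27 × 6.725 km / (1.45 km + 6.725 km) = 2.69 g cm⁻³.

2.69 g cm⁻³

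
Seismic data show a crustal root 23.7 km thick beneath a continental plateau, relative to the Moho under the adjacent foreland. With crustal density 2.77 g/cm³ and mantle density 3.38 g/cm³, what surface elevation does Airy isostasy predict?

5.22 km

Balancing pressure at the compensation depth: ρ_c h = (ρ_m − ρ_c) r.
h = r (ρ_m − ρ_c) / ρ_c = 23.7 km × (3.38 − 2.77) / 2.77 = 5.22 km.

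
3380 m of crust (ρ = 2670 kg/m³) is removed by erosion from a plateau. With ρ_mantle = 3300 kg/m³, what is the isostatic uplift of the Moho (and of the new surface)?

2730 m

Unloading: uplift u = e ρ_c/ρ_m = 3380 m × 2670/3300 = 2730 m.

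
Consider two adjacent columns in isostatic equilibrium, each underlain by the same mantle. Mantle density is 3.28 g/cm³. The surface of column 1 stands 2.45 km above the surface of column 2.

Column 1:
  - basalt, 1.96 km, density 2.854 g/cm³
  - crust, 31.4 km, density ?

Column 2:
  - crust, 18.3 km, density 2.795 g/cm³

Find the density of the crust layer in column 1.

Take the compensation level at the base of the deeper column (depth z_c below the surface of column 1) and equate Σ ρ_i t_i down to z_c; mantle fills any gap and the z_c terms cancel.
Column 1: 1.96×2.854 + 31.4×ρ + (z_c − 33.36)×3.28
Column 2: 2.45×0 + 18.3×2.795 + (z_c − 2.45 − 18.3)×3.28
The z_c×3.28 term appears on both sides and cancels. Collect the known terms of each column as K = Σ(ρt)_known − 3.28 × (depth of known layers): K_1 = 5.59384 − 3.28×33.36 = −103.82696; K_2 = 51.1485 − 3.28×(2.45 + 18.3) = −16.9115.
Balance: K_1 + 31.4×ρ = K_2, so ρ = (K_2 − K_1)/31.4 = 86.9155/31.4 = 2.77 g/cm³.

2.77 g/cm³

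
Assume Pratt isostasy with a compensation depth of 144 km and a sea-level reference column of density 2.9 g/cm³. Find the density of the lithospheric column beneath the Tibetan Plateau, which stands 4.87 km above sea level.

2.81 g/cm³

Pratt balance: ρ_ref D = ρ (D + h).
ρ = ρ_ref D/(D + h) = 2.9 × 144 km/(144 km + 4.87 km) = 2.81 g/cm³.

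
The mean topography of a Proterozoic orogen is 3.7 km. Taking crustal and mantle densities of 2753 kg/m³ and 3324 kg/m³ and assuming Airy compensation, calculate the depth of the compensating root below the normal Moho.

17.8 km

For local isostatic compensation: the weight of the topography is balanced by the buoyancy of the root, ρ_c h = (ρ_m − ρ_c) r.
r = h · ρ_c / (ρ_m − ρ_c) = 3.7 km × 2753 / (3324 − 2753) = 17.8 km.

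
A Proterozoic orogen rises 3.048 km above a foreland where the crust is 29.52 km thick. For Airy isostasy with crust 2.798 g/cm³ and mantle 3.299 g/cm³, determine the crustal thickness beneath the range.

49.6 km

Root depth r = h ρ_c / (ρ_m − ρ_c) = 3.048 km × 2.798 / 0.501 = 17.02 km.
Total thickness = T + h + r = 29.52 km + 3.048 km + 17.02 km = 49.6 km.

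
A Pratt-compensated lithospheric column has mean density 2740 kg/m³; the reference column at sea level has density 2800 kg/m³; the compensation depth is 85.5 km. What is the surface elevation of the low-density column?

ρ_ref D = ρ (D + h) → h = D (ρ_ref − ρ)/ρ.
h = 85.5 km × (2800 − 2740)/2740 = 1.87 km.

1.87 km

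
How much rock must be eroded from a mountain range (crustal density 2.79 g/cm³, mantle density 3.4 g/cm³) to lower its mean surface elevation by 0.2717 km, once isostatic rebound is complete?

1.51 km

Net drop Δ = e − u = e − e ρ_c/ρ_m = e (ρ_m − ρ_c)/ρ_m.
e = Δ ρ_m/(ρ_m − ρ_c) = 0.2717 km × 3.4/0.61 = 1.51 km.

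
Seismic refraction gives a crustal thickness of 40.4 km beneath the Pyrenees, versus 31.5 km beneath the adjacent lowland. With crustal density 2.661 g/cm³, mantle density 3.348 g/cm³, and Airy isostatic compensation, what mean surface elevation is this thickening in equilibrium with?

Excess crust Δ = 40.4 km − 31.5 km = 8.9 km, split between elevation h and root r with h + r = Δ.
Airy balance ρ_c h = (ρ_m − ρ_c) r gives r = h ρ_c/(ρ_m − ρ_c), so h (1 + ρ_c/(ρ_m − ρ_c)) = Δ, i.e. h = Δ (ρ_m − ρ_c)/ρ_m.
h = 8.9 km × 0.687/3.348 = 1.83 km.

1.83 km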